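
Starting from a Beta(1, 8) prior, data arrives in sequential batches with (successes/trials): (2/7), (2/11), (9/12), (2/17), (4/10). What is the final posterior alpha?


In sequential Bayesian updating, we sum all successes.
Total successes = 19
Final alpha = 1 + 19 = 20

20


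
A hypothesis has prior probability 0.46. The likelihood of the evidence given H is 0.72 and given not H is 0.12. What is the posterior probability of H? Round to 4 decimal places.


Using Bayes' theorem:
P(E) = 0.46 * 0.72 + 0.54 * 0.12
P(E) = 0.396
P(H|E) = (0.46 * 0.72) / 0.396 = 0.8364

0.8364


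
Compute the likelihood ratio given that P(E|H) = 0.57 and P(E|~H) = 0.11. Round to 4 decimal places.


LR = P(E|H) / P(E|~H)
= 0.57 / 0.11 = 5.1818

5.1818


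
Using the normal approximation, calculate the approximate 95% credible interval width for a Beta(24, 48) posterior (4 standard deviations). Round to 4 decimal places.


Var(Beta) = 24*48/(72^2 * 73) = 0.003
SD = 0.0552
Width ~ 4*SD = 0.2207

0.2207


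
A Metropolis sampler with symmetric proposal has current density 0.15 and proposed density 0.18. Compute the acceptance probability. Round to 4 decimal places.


For symmetric proposals, acceptance = min(1, pi(x*)/pi(x))
= min(1, 0.18/0.15)
= min(1, 1.2) = 1.0

1.0


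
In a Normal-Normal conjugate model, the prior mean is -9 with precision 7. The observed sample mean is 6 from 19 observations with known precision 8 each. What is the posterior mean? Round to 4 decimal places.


Posterior precision = tau0 + n*tau = 7 + 19*8 = 159
Posterior mean = (tau0*mu0 + n*tau*xbar) / posterior_precision
= (7*-9 + 19*8*6) / 159
= 849 / 159 = 5.3396

5.3396


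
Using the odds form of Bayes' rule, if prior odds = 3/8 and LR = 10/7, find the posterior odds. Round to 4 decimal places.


Bayes' rule in odds form: posterior odds = prior odds * LR
= (3 * 10) / (8 * 7)
= 30/56 = 0.5357

0.5357


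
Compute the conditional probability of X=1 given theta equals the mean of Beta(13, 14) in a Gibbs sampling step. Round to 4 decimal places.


Mean of Beta(13, 14) = 0.4815
P(X=1 | theta=0.4815) = 0.4815

0.4815


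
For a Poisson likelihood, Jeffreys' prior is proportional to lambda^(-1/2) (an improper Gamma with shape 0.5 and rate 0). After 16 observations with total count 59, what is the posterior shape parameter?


Jeffreys' prior for Poisson is proportional to lambda^(-1/2).
Posterior is Gamma(0.5 + S, 0 + n) = Gamma(0.5 + 59, 16).
Posterior shape = 0.5 + S = 0.5 + 59 = 59.5

59.5


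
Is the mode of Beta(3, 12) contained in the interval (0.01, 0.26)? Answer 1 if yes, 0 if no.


Mode = (a-1)/(a+b-2) = 2/13 = 0.1538
Interval: (0.01, 0.26)
Contains mode? 1

1


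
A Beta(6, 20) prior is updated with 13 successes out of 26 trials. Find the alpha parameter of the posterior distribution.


In the Beta-Binomial conjugate update:
alpha_post = alpha_prior + successes
= 6 + 13
= 19

19


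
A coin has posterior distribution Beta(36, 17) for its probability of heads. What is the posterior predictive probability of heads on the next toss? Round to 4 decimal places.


Posterior predictive = E[theta] = alpha/(alpha+beta)
= 36/53
= 0.6792

0.6792


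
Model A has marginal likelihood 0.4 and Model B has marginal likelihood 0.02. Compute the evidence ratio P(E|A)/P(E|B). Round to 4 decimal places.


Evidence ratio = P(E|A) / P(E|B)
= 0.4 / 0.02
= 20.0

20.0


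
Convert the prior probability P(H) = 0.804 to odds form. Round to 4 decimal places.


P(not H) = 1 - 0.804 = 0.196
Odds = 0.804 / 0.196 = 4.102

4.102


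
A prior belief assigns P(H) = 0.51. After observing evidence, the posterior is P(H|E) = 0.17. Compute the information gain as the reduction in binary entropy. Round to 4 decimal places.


H(prior) = -0.51*log2(0.51) - 0.49*log2(0.49)
= 0.9997
H(post) = -0.17*log2(0.17) - 0.83*log2(0.83)
= 0.6577
IG = 0.9997 - 0.6577 = 0.342

0.342


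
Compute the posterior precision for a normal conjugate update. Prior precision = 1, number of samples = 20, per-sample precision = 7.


tau_post = tau_0 + n * tau
= 1 + 20 * 7 = 141

141


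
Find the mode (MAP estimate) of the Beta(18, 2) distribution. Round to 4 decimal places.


For Beta(a,b) with a,b > 1:
Mode = (a-1)/(a+b-2) = (18-1)/(20-2)
= 17/18 = 0.9444

0.9444


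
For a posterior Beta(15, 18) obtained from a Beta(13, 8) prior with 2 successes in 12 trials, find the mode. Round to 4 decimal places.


Mode = (alpha - 1) / (alpha + beta - 2)
= 14 / 31
= 0.4516

0.4516


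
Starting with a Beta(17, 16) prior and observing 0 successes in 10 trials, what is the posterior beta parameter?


Posterior beta = prior beta + failures
Failures = 10 - 0 = 10
beta_post = 16 + 10 = 26

26


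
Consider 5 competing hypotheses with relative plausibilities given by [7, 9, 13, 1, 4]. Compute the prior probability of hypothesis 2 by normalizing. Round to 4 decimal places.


Sum of weights = 7 + 9 + 13 + 1 + 4 = 34
Normalized prior for H2 = 9 / 34
= 0.2647

0.2647


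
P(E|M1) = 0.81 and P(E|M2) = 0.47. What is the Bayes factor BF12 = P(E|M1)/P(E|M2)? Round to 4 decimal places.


Bayes factor BF12 = P(E|M1) / P(E|M2)
= 0.81 / 0.47
= 1.7234

1.7234


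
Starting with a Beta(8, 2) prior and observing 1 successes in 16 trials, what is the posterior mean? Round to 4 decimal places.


Posterior parameters: alpha = 8 + 1 = 9
beta = 2 + 15 = 17
Posterior mean = alpha / (alpha + beta) = 9 / 26
= 0.3462

0.3462


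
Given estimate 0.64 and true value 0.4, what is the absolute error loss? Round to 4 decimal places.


Absolute error = |estimate - true|
= |0.24| = 0.24

0.24


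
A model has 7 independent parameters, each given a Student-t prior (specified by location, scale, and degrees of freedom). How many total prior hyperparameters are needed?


Each Student-t prior needs 3 hyperparameters (location, scale, and degrees of freedom).
Total = 3 * 7 = 21

21


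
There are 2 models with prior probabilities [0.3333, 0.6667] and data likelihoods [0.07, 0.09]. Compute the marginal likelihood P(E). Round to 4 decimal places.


P(E) = sum over models of P(M_i) * P(E|M_i)
= 0.3333*0.07 + 0.6667*0.09
= 0.0833

0.0833


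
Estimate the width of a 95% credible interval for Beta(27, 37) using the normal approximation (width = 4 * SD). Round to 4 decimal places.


For Beta(a,b): Var = ab/((a+b)^2(a+b+1))
Var = 0.0038, SD = 0.0613
Approximate 95% CI width = 4 * 0.0613 = 0.245

0.245


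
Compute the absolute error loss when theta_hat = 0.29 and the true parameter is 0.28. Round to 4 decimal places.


L = |theta_hat - theta_true|
= |0.29 - 0.28| = 0.01

0.01


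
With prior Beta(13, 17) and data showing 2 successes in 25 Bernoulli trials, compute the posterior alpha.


Conjugate update: alpha_posterior = alpha_prior + k
= 13 + 2 = 15

15


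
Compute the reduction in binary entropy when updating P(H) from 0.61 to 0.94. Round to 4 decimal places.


H_before = -p*log2(p) - (1-p)*log2(1-p) for p=0.61: 0.9648
H_after for p=0.94: 0.3274
Reduction = 0.9648 - 0.3274 = 0.6374

0.6374


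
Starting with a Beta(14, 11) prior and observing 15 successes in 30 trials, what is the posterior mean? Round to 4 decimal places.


Posterior parameters: alpha = 14 + 15 = 29
beta = 11 + 15 = 26
Posterior mean = alpha / (alpha + beta) = 29 / 55
= 0.5273

0.5273


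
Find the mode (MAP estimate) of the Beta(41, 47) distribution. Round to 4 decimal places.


For Beta(a,b) with a,b > 1:
Mode = (a-1)/(a+b-2) = (41-1)/(88-2)
= 40/86 = 0.4651

0.4651


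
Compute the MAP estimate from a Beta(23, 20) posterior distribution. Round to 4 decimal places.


MAP = mode of Beta distribution
= (alpha - 1)/(alpha + beta - 2)
= (23-1)/(23+20-2)
= 22/41 = 0.5366

0.5366


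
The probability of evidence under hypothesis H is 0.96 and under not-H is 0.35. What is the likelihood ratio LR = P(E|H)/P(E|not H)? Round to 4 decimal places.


LR = 0.96 / 0.35
= 2.7429

2.7429


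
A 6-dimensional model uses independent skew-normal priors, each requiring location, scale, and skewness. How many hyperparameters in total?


Per parameter: 3 (location, scale, and skewness).
Total = 6 * 3 = 18

18


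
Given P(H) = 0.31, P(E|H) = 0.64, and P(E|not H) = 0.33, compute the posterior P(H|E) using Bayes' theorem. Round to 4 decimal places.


By Bayes' theorem: P(H|E) = P(E|H)*P(H) / P(E)
P(E) = P(E|H)*P(H) + P(E|not H)*P(not H)
P(E) = 0.64*0.31 + 0.33*0.69 = 0.4261
P(H|E) = 0.64*0.31 / 0.4261 = 0.4656

0.4656


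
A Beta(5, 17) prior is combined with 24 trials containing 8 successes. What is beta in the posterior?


In conjugate updating:
beta_posterior = beta_prior + (n - k)
= 17 + (24 - 8)
= 17 + 16 = 33

33


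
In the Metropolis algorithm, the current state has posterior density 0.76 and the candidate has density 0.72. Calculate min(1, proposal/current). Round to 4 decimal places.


Ratio = 0.72/0.76 = 0.9474
Acceptance probability = min(1, 0.9474)
= 0.9474

0.9474


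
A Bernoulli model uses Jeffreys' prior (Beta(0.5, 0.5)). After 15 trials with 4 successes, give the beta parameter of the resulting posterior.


Posterior = Beta(prior_alpha + successes, prior_beta + failures)
= Beta(0.5 + 4, 0.5 + 11)
Posterior beta = 0.5 + (n - k) = 0.5 + 11 = 11.5

11.5


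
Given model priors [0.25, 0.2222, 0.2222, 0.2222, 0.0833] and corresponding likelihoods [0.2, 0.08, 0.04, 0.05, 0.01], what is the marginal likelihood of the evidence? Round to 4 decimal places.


P(E) = sum_i P(M_i) P(E|M_i)
= 0.05 + 0.0178 + 0.0089 + 0.0111 + 0.0008
= 0.0886

0.0886


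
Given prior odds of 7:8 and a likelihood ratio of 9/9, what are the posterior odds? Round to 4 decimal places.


Posterior odds = prior odds * LR
Prior odds = 7/8 = 0.875
LR = 9/9 = 1.0
Posterior odds = 0.875 * 1.0 = 0.875

0.875


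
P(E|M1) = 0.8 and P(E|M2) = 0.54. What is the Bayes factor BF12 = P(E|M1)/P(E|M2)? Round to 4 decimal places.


Bayes factor BF12 = P(E|M1) / P(E|M2)
= 0.8 / 0.54
= 1.4815

1.4815


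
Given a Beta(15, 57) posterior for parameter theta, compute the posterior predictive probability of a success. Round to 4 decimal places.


For a Beta-Bernoulli model, the predictive probability is the mean:
P(success) = 15/(15+57) = 15/72 = 0.2083

0.2083


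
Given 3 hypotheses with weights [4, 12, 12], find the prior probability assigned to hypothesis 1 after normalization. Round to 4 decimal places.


To normalize, divide each weight by the sum of all weights.
Sum = 28
Prior(H1) = 4/28 = 0.1429

0.1429


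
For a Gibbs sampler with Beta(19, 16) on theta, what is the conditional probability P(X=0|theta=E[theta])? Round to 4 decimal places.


E[theta] = 19/(19+16) = 0.5429
P(X=0|theta) = 1 - theta = 0.4571

0.4571


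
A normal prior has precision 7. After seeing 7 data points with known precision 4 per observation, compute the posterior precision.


In the conjugate normal model, precisions add:
tau_posterior = tau_prior + n * tau_data
= 7 + 7*4 = 35

35


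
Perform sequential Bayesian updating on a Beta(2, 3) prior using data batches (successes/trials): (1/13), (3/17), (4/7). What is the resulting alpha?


Accumulate successes: 8
Posterior alpha = prior alpha + sum of successes
= 2 + 8 = 10

10


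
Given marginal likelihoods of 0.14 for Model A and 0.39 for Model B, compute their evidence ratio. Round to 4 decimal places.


Ratio = ML(A) / ML(B) = 0.14/0.39
= 0.359

0.359


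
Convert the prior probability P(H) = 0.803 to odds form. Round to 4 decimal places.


P(not H) = 1 - 0.803 = 0.197
Odds = 0.803 / 0.197 = 4.0761

4.0761


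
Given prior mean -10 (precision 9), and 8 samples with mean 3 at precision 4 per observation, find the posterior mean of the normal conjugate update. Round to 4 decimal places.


The posterior mean is a precision-weighted average of prior and data.
Post. prec. = 9 + 32 = 41
Post. mean = (-90 + 96)/41 = 6/41 = 0.1463

0.1463


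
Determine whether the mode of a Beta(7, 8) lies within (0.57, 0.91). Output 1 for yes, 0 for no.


First find the mode: (a-1)/(a+b-2) = 0.4615
Is 0.4615 in (0.57, 0.91)? 0

0


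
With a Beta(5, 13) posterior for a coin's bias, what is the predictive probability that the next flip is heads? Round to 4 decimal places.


The predictive probability equals the posterior mean.
P(next = heads) = alpha / (alpha + beta)
= 5 / 18 = 0.2778

0.2778


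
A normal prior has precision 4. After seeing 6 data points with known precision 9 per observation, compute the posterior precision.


In the conjugate normal model, precisions add:
tau_posterior = tau_prior + n * tau_data
= 4 + 6*9 = 58

58


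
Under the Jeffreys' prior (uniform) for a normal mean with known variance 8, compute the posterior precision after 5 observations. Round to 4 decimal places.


Prior precision = 0 (flat prior).
Post. prec. = 0 + n/var = 5/8 = 0.625

0.625


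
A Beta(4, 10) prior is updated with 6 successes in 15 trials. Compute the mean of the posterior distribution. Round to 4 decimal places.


After update: Beta(10, 19)
Mean = 10 / (10 + 19) = 10 / 29
= 0.3448

0.3448


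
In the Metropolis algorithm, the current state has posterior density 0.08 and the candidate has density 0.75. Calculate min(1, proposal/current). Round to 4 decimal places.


Ratio = 0.75/0.08 = 9.375
Acceptance probability = min(1, 9.375)
= 1.0

1.0


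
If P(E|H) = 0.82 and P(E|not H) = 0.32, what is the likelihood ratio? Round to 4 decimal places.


Likelihood ratio = P(E|H) / P(E|not H)
= 0.82 / 0.32
= 2.5625

2.5625


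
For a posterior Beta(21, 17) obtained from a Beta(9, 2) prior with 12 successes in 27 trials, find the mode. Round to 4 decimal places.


Mode = (alpha - 1) / (alpha + beta - 2)
= 20 / 36
= 0.5556

0.5556


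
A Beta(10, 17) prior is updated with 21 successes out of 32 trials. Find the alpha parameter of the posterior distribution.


In the Beta-Binomial conjugate update:
alpha_post = alpha_prior + successes
= 10 + 21
= 31

31


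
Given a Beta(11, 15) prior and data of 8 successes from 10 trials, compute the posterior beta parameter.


Number of failures = 10 - 8 = 2
Posterior beta = 15 + 2 = 17

17


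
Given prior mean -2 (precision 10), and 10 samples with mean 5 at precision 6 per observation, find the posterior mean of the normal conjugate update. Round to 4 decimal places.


The posterior mean is a precision-weighted average of prior and data.
Post. prec. = 10 + 60 = 70
Post. mean = (-20 + 300)/70 = 280/70 = 4.0

4.0


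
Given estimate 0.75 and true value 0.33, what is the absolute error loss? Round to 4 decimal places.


Absolute error = |estimate - true|
= |0.42| = 0.42

0.42


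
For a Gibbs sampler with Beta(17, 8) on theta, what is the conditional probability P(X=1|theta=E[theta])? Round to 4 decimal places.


E[theta] = 17/(17+8) = 0.68
P(X=1|theta) = theta = 0.68

0.68


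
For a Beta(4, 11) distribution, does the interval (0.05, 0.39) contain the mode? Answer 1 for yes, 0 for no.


Mode of Beta(a,b) = (a-1)/(a+b-2)
= (4-1)/(4+11-2) = 0.2308
Check: 0.05 <= 0.2308 <= 0.39?
Result: 1

1


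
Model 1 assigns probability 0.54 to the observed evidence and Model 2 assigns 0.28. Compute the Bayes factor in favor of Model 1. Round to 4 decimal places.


BF = P(data|M1) / P(data|M2)
= 0.54 / 0.28 = 1.9286

1.9286


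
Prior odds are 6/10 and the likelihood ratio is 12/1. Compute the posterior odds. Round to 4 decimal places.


Posterior odds = prior odds * likelihood ratio
= (6/10) * (12/1)
= 72 / 10
= 7.2

7.2


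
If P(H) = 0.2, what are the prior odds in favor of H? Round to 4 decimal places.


Prior odds = P(H) / (1 - P(H))
= 0.2 / 0.8
= 0.25

0.25


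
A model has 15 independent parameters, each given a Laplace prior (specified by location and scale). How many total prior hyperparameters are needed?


Each Laplace prior needs 2 hyperparameters (location and scale).
Total = 2 * 15 = 30

30


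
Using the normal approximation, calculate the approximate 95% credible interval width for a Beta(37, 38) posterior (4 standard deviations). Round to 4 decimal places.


Var(Beta) = 37*38/(75^2 * 76) = 0.0033
SD = 0.0573
Width ~ 4*SD = 0.2294

0.2294


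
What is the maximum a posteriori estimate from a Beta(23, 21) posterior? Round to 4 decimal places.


The MAP estimate equals the mode of the distribution.
Mode of Beta(a,b) = (a-1)/(a+b-2)
= 22/42
= 0.5238

0.5238


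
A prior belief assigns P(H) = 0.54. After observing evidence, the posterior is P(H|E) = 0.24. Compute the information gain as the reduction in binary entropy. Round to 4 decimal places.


H(prior) = -0.54*log2(0.54) - 0.46*log2(0.46)
= 0.9954
H(post) = -0.24*log2(0.24) - 0.76*log2(0.76)
= 0.795
IG = 0.9954 - 0.795 = 0.2003

0.2003


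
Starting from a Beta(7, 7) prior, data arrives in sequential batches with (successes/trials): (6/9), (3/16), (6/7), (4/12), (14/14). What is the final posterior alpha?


In sequential Bayesian updating, we sum all successes.
Total successes = 33
Final alpha = 7 + 33 = 40

40


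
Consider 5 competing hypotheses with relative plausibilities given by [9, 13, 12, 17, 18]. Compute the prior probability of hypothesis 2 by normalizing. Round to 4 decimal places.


Sum of weights = 9 + 13 + 12 + 17 + 18 = 69
Normalized prior for H2 = 13 / 69
= 0.1884

0.1884


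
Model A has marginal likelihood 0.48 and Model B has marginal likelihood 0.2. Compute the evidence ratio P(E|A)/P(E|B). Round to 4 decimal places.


Evidence ratio = P(E|A) / P(E|B)
= 0.48 / 0.2
= 2.4

2.4


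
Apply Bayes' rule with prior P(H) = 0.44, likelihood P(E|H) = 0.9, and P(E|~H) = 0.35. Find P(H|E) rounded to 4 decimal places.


Step 1: Compute marginal P(E) = P(E|H)P(H) + P(E|~H)P(~H)
= 0.9*0.44 + 0.35*0.56 = 0.592
Step 2: P(H|E) = P(E|H)P(H)/P(E) = 0.396/0.592
= 0.6689

0.6689


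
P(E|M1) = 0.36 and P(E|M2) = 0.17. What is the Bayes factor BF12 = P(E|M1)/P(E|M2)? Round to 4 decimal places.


Bayes factor BF12 = P(E|M1) / P(E|M2)
= 0.36 / 0.17
= 2.1176

2.1176


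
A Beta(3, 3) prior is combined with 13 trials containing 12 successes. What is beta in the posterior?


In conjugate updating:
beta_posterior = beta_prior + (n - k)
= 3 + (13 - 12)
= 3 + 1 = 4

4


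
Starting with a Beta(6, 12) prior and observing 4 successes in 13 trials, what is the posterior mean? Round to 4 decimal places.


Posterior parameters: alpha = 6 + 4 = 10
beta = 12 + 9 = 21
Posterior mean = alpha / (alpha + beta) = 10 / 31
= 0.3226

0.3226


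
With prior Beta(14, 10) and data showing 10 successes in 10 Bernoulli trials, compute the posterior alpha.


Conjugate update: alpha_posterior = alpha_prior + k
= 14 + 10 = 24

24


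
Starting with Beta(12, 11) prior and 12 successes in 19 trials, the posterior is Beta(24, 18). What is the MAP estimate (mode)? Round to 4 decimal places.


The mode of Beta(a, b) when a > 1 and b > 1 is (a-1)/(a+b-2)
= (24 - 1) / (24 + 18 - 2)
= 23 / 40
= 0.575

0.575


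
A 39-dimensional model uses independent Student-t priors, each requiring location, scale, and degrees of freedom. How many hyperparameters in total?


Per parameter: 3 (location, scale, and degrees of freedom).
Total = 39 * 3 = 117

117


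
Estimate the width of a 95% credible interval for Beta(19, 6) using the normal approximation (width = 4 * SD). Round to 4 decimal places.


For Beta(a,b): Var = ab/((a+b)^2(a+b+1))
Var = 0.007, SD = 0.0838
Approximate 95% CI width = 4 * 0.0838 = 0.335

0.335


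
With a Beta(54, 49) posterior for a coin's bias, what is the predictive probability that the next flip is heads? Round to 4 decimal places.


The predictive probability equals the posterior mean.
P(next = heads) = alpha / (alpha + beta)
= 54 / 103 = 0.5243

0.5243


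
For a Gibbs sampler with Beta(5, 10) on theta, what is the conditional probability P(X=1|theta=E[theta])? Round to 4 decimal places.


E[theta] = 5/(5+10) = 0.3333
P(X=1|theta) = theta = 0.3333

0.3333


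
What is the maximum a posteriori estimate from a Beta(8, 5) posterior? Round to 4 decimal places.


The MAP estimate equals the mode of the distribution.
Mode of Beta(a,b) = (a-1)/(a+b-2)
= 7/11
= 0.6364

0.6364


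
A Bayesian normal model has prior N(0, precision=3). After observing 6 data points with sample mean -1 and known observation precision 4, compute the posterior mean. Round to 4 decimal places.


Posterior mean = (prior_precision * prior_mean + n * data_precision * data_mean) / (prior_precision + n * data_precision)
Numerator = 3*0 + 6*4*-1 = -24
Denominator = 3 + 6*4 = 27
Posterior mean = -0.8889

-0.8889


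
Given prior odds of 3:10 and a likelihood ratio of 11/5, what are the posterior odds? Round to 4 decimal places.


Posterior odds = prior odds * LR
Prior odds = 3/10 = 0.3
LR = 11/5 = 2.2
Posterior odds = 0.3 * 2.2 = 0.66

0.66


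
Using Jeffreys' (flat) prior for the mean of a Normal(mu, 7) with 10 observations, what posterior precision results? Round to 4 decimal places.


Flat prior means prior precision is 0.
Posterior precision = n / sigma^2 = 10/7 = 1.4286

1.4286


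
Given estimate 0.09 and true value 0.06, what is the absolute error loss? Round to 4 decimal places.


Absolute error = |estimate - true|
= |0.03| = 0.03

0.03


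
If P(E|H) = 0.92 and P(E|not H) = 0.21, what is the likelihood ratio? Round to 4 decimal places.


Likelihood ratio = P(E|H) / P(E|not H)
= 0.92 / 0.21
= 4.381

4.381


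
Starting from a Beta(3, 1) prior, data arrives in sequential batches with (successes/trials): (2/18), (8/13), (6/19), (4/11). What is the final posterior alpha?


In sequential Bayesian updating, we sum all successes.
Total successes = 20
Final alpha = 3 + 20 = 23

23


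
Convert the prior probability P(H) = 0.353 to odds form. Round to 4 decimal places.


P(not H) = 1 - 0.353 = 0.647
Odds = 0.353 / 0.647 = 0.5456

0.5456


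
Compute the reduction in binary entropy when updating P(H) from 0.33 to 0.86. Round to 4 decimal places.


H_before = -p*log2(p) - (1-p)*log2(1-p) for p=0.33: 0.9149
H_after for p=0.86: 0.5842
Reduction = 0.9149 - 0.5842 = 0.3307

0.3307


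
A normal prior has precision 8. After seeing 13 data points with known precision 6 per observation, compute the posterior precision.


In the conjugate normal model, precisions add:
tau_posterior = tau_prior + n * tau_data
= 8 + 13*6 = 86

86


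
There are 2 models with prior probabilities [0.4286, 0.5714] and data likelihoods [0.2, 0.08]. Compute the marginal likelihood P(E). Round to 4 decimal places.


P(E) = sum over models of P(M_i) * P(E|M_i)
= 0.4286*0.2 + 0.5714*0.08
= 0.1314

0.1314


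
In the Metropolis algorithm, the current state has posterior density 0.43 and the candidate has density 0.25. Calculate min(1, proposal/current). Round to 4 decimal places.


Ratio = 0.25/0.43 = 0.5814
Acceptance probability = min(1, 0.5814)
= 0.5814

0.5814


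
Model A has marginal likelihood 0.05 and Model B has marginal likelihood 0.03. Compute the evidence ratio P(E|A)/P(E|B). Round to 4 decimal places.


Evidence ratio = P(E|A) / P(E|B)
= 0.05 / 0.03
= 1.6667

1.6667


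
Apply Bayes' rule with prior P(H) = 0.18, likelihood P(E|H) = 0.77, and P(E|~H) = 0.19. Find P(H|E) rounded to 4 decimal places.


Step 1: Compute marginal P(E) = P(E|H)P(H) + P(E|~H)P(~H)
= 0.77*0.18 + 0.19*0.82 = 0.2944
Step 2: P(H|E) = P(E|H)P(H)/P(E) = 0.1386/0.2944
= 0.4708

0.4708


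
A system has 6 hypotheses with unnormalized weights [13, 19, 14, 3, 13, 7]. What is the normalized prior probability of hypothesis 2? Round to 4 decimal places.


The normalized prior is the weight divided by the total.
Total weight = 69
P(H2) = 19 / 69 = 0.2754

0.2754


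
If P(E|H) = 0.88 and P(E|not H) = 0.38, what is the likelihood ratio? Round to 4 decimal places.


Likelihood ratio = P(E|H) / P(E|not H)
= 0.88 / 0.38
= 2.3158

2.3158


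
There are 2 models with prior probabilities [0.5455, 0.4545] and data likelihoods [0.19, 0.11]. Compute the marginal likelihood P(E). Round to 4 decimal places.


P(E) = sum over models of P(M_i) * P(E|M_i)
= 0.5455*0.19 + 0.4545*0.11
= 0.1536

0.1536


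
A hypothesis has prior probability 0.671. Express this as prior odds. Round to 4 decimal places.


Odds = P(H) / P(not H) = 0.671 / 0.329
= 2.0395

2.0395


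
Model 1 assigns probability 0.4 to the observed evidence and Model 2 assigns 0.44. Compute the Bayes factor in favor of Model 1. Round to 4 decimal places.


BF = P(data|M1) / P(data|M2)
= 0.4 / 0.44 = 0.9091

0.9091


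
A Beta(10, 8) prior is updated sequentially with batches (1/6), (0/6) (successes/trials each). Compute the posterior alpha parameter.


Sequential conjugate updating is equivalent to a single batch update.
Total successes across all batches = 1
alpha_posterior = alpha_prior + total_successes = 10 + 1
= 11

11


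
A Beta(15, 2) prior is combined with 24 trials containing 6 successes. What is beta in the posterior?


In conjugate updating:
beta_posterior = beta_prior + (n - k)
= 2 + (24 - 6)
= 2 + 18 = 20

20


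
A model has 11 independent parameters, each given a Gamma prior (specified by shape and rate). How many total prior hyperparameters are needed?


Each Gamma prior needs 2 hyperparameters (shape and rate).
Total = 2 * 11 = 22

22


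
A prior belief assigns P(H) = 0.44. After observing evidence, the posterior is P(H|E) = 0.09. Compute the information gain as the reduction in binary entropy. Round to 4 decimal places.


H(prior) = -0.44*log2(0.44) - 0.56*log2(0.56)
= 0.9896
H(post) = -0.09*log2(0.09) - 0.91*log2(0.91)
= 0.4365
IG = 0.9896 - 0.4365 = 0.5531

0.5531


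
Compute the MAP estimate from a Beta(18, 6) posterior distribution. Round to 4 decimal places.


MAP = mode of Beta distribution
= (alpha - 1)/(alpha + beta - 2)
= (18-1)/(18+6-2)
= 17/22 = 0.7727

0.7727


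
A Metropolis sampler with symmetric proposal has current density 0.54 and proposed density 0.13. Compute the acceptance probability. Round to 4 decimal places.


For symmetric proposals, acceptance = min(1, pi(x*)/pi(x))
= min(1, 0.13/0.54)
= min(1, 0.2407) = 0.2407

0.2407


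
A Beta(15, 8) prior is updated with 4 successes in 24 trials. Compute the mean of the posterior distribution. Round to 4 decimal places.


After update: Beta(19, 28)
Mean = 19 / (19 + 28) = 19 / 47
= 0.4043

0.4043


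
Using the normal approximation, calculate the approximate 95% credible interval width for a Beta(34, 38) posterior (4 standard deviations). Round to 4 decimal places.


Var(Beta) = 34*38/(72^2 * 73) = 0.0034
SD = 0.0584
Width ~ 4*SD = 0.2337

0.2337


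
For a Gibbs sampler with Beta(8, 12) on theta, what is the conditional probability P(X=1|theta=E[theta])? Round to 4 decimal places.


E[theta] = 8/(8+12) = 0.4
P(X=1|theta) = theta = 0.4

0.4


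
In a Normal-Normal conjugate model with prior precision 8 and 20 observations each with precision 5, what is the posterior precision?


Posterior precision = prior precision + n * observation precision
= 8 + 20 * 5
= 8 + 100 = 108

108


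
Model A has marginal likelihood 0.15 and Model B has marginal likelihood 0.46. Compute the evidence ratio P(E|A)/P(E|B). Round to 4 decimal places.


Evidence ratio = P(E|A) / P(E|B)
= 0.15 / 0.46
= 0.3261

0.3261


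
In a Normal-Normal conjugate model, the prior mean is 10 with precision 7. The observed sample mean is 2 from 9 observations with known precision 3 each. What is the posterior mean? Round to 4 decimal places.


Posterior precision = tau0 + n*tau = 7 + 9*3 = 34
Posterior mean = (tau0*mu0 + n*tau*xbar) / posterior_precision
= (7*10 + 9*3*2) / 34
= 124 / 34 = 3.6471

3.6471


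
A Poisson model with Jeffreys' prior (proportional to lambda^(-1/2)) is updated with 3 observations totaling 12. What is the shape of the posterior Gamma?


Posterior = Gamma(0.5 + S, n)
= Gamma(0.5 + 12, 3)
Posterior shape = 0.5 + S = 0.5 + 12 = 12.5

12.5


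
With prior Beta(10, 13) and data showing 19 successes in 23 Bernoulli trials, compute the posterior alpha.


Conjugate update: alpha_posterior = alpha_prior + k
= 10 + 19 = 29

29


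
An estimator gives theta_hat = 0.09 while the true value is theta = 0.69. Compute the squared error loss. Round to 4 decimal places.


The squared error loss is (theta_hat - theta)^2
= (0.09 - 0.69)^2
= (-0.6)^2 = 0.36

0.36


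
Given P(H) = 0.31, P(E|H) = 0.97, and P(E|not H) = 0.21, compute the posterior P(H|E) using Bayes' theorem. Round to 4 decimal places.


By Bayes' theorem: P(H|E) = P(E|H)*P(H) / P(E)
P(E) = P(E|H)*P(H) + P(E|not H)*P(not H)
P(E) = 0.97*0.31 + 0.21*0.69 = 0.4456
P(H|E) = 0.97*0.31 / 0.4456 = 0.6748

0.6748


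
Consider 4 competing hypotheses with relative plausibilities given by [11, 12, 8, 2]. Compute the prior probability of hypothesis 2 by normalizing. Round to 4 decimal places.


Sum of weights = 11 + 12 + 8 + 2 = 33
Normalized prior for H2 = 12 / 33
= 0.3636

0.3636


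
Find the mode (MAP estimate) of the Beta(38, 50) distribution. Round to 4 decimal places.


For Beta(a,b) with a,b > 1:
Mode = (a-1)/(a+b-2) = (38-1)/(88-2)
= 37/86 = 0.4302

0.4302


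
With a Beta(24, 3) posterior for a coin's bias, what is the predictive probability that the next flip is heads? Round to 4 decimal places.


The predictive probability equals the posterior mean.
P(next = heads) = alpha / (alpha + beta)
= 24 / 27 = 0.8889

0.8889


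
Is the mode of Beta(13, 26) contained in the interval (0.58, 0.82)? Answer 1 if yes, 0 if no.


Mode = (a-1)/(a+b-2) = 12/37 = 0.3243
Interval: (0.58, 0.82)
Contains mode? 0

0


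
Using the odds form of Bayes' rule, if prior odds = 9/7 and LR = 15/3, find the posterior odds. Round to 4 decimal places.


Bayes' rule in odds form: posterior odds = prior odds * LR
= (9 * 15) / (7 * 3)
= 135/21 = 6.4286

6.4286


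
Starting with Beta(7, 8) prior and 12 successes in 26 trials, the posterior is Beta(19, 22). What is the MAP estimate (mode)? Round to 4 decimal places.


The mode of Beta(a, b) when a > 1 and b > 1 is (a-1)/(a+b-2)
= (19 - 1) / (19 + 22 - 2)
= 18 / 39
= 0.4615

0.4615


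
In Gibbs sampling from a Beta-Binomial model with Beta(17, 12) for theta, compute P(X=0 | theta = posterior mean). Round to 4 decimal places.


Posterior mean = alpha/(alpha+beta) = 17/29 = 0.5862
P(X=0|theta=mean) = 1 - theta = 0.4138

0.4138


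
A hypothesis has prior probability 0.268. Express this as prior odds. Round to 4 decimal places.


Odds = P(H) / P(not H) = 0.268 / 0.732
= 0.3661

0.3661


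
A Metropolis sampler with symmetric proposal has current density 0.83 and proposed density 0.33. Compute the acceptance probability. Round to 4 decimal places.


For symmetric proposals, acceptance = min(1, pi(x*)/pi(x))
= min(1, 0.33/0.83)
= min(1, 0.3976) = 0.3976

0.3976


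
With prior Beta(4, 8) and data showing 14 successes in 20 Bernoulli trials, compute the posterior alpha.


Conjugate update: alpha_posterior = alpha_prior + k
= 4 + 14 = 18

18


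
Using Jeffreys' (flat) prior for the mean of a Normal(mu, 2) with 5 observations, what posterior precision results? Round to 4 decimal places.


Flat prior means prior precision is 0.
Posterior precision = n / sigma^2 = 5/2 = 2.5

2.5


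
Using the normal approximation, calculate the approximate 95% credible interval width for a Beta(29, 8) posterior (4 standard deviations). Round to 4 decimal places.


Var(Beta) = 29*8/(37^2 * 38) = 0.0045
SD = 0.0668
Width ~ 4*SD = 0.2671

0.2671


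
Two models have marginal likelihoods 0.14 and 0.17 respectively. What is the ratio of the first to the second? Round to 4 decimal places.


Evidence ratio = 0.14 / 0.17
= 0.8235

0.8235


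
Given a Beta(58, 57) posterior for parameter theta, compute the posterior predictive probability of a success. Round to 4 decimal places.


For a Beta-Bernoulli model, the predictive probability is the mean:
P(success) = 58/(58+57) = 58/115 = 0.5043

0.5043


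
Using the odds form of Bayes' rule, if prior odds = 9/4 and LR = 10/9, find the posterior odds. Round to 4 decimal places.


Bayes' rule in odds form: posterior odds = prior odds * LR
= (9 * 10) / (4 * 9)
= 90/36 = 2.5

2.5


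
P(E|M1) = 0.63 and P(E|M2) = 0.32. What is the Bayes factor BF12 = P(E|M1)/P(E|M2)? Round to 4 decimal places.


Bayes factor BF12 = P(E|M1) / P(E|M2)
= 0.63 / 0.32
= 1.9688

1.9688


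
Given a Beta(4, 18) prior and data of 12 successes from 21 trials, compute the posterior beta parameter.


Number of failures = 21 - 12 = 9
Posterior beta = 18 + 9 = 27

27


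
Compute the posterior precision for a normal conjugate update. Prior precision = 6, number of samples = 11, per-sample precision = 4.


tau_post = tau_0 + n * tau
= 6 + 11 * 4 = 50

50


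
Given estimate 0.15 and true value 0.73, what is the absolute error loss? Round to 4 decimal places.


Absolute error = |estimate - true|
= |-0.58| = 0.58

0.58


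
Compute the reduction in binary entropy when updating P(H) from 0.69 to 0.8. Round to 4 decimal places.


H_before = -p*log2(p) - (1-p)*log2(1-p) for p=0.69: 0.8932
H_after for p=0.8: 0.7219
Reduction = 0.8932 - 0.7219 = 0.1712

0.1712


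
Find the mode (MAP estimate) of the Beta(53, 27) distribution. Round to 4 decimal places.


For Beta(a,b) with a,b > 1:
Mode = (a-1)/(a+b-2) = (53-1)/(80-2)
= 52/78 = 0.6667

0.6667


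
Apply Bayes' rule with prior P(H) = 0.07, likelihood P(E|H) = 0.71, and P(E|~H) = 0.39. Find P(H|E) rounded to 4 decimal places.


Step 1: Compute marginal P(E) = P(E|H)P(H) + P(E|~H)P(~H)
= 0.71*0.07 + 0.39*0.93 = 0.4124
Step 2: P(H|E) = P(E|H)P(H)/P(E) = 0.0497/0.4124
= 0.1205

0.1205


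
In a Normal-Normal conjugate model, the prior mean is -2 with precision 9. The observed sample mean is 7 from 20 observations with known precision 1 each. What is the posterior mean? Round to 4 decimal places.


Posterior precision = tau0 + n*tau = 9 + 20*1 = 29
Posterior mean = (tau0*mu0 + n*tau*xbar) / posterior_precision
= (9*-2 + 20*1*7) / 29
= 122 / 29 = 4.2069

4.2069


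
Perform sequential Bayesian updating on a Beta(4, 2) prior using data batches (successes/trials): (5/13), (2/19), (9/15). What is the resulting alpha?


Accumulate successes: 16
Posterior alpha = prior alpha + sum of successes
= 4 + 16 = 20

20


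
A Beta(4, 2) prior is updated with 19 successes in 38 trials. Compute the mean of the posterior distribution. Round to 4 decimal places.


After update: Beta(23, 21)
Mean = 23 / (23 + 21) = 23 / 44
= 0.5227

0.5227


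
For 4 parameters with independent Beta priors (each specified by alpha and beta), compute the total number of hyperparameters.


A Beta prior has 2 hyperparameters per parameter.
Total = 4 * 2 = 8

8


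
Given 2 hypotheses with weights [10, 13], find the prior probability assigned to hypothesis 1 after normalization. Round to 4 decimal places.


To normalize, divide each weight by the sum of all weights.
Sum = 23
Prior(H1) = 10/23 = 0.4348

0.4348


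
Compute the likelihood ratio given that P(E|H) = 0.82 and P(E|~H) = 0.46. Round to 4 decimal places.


LR = P(E|H) / P(E|~H)
= 0.82 / 0.46 = 1.7826

1.7826


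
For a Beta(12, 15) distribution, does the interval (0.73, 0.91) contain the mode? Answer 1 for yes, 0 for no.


Mode of Beta(a,b) = (a-1)/(a+b-2)
= (12-1)/(12+15-2) = 0.44
Check: 0.73 <= 0.44 <= 0.91?
Result: 0

0


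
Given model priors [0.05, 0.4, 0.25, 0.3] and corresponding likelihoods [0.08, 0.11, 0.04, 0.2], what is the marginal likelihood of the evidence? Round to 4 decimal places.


P(E) = sum_i P(M_i) P(E|M_i)
= 0.004 + 0.044 + 0.01 + 0.06
= 0.118

0.118


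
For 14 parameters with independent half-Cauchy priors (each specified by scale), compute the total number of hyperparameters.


A half-Cauchy prior has 1 hyperparameter per parameter.
Total = 14 * 1 = 14

14


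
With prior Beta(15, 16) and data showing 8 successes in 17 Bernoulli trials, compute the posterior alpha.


Conjugate update: alpha_posterior = alpha_prior + k
= 15 + 8 = 23

23


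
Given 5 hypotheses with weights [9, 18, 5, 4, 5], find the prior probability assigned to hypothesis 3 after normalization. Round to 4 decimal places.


To normalize, divide each weight by the sum of all weights.
Sum = 41
Prior(H3) = 5/41 = 0.122

0.122


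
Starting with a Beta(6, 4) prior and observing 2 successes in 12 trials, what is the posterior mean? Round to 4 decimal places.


Posterior parameters: alpha = 6 + 2 = 8
beta = 4 + 10 = 14
Posterior mean = alpha / (alpha + beta) = 8 / 22
= 0.3636

0.3636


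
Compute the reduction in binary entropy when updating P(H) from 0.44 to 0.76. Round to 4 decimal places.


H_before = -p*log2(p) - (1-p)*log2(1-p) for p=0.44: 0.9896
H_after for p=0.76: 0.795
Reduction = 0.9896 - 0.795 = 0.1945

0.1945


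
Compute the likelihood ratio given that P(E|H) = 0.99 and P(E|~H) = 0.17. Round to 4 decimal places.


LR = P(E|H) / P(E|~H)
= 0.99 / 0.17 = 5.8235

5.8235


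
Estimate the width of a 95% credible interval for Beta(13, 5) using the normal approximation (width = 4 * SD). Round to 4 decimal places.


For Beta(a,b): Var = ab/((a+b)^2(a+b+1))
Var = 0.0106, SD = 0.1028
Approximate 95% CI width = 4 * 0.1028 = 0.411

0.411


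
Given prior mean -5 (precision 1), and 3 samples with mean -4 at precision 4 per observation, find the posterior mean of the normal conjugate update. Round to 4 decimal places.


The posterior mean is a precision-weighted average of prior and data.
Post. prec. = 1 + 12 = 13
Post. mean = (-5 + -48)/13 = -53/13 = -4.0769

-4.0769


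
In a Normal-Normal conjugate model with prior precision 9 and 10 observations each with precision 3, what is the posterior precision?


Posterior precision = prior precision + n * observation precision
= 9 + 10 * 3
= 9 + 30 = 39

39


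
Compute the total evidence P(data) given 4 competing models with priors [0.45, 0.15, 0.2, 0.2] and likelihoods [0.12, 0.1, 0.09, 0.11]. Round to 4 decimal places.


Marginal likelihood = sum P(model_i) * P(data|model_i)
Model 1: 0.45 * 0.12 = 0.054
Model 2: 0.15 * 0.1 = 0.015
Model 3: 0.2 * 0.09 = 0.018
Model 4: 0.2 * 0.11 = 0.022
Total = 0.109

0.109


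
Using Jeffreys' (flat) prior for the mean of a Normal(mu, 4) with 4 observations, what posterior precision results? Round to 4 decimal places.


Flat prior means prior precision is 0.
Posterior precision = n / sigma^2 = 4/4 = 1.0

1.0


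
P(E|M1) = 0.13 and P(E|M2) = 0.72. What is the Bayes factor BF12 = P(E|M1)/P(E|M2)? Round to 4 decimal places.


Bayes factor BF12 = P(E|M1) / P(E|M2)
= 0.13 / 0.72
= 0.1806

0.1806


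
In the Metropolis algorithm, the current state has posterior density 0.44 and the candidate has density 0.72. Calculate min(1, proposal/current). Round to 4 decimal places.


Ratio = 0.72/0.44 = 1.6364
Acceptance probability = min(1, 1.6364)
= 1.0

1.0


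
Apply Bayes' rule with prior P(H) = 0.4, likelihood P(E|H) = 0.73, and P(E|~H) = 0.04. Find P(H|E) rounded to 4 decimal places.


Step 1: Compute marginal P(E) = P(E|H)P(H) + P(E|~H)P(~H)
= 0.73*0.4 + 0.04*0.6 = 0.316
Step 2: P(H|E) = P(E|H)P(H)/P(E) = 0.292/0.316
= 0.9241

0.9241


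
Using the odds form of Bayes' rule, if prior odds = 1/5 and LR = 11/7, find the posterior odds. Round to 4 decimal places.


Bayes' rule in odds form: posterior odds = prior odds * LR
= (1 * 11) / (5 * 7)
= 11/35 = 0.3143

0.3143


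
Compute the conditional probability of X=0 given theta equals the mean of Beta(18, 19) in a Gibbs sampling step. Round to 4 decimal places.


Mean of Beta(18, 19) = 0.4865
P(X=0 | theta=0.4865) = 0.5135

0.5135
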